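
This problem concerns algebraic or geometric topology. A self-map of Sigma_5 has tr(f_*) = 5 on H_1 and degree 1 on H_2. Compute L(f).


L(f) = tr(f_0*) - tr(f_1*) + tr(f_2*).
= 1 - (5) + (1)
= -3

-3


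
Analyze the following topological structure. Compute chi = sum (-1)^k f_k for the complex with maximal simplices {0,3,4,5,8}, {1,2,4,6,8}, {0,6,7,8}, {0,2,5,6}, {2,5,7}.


Enumerate all faces; f-vector: f_0=9, f_1=28, f_2=29, f_3=12, f_4=2.
chi = sum (-1)^k f_k = 0

0


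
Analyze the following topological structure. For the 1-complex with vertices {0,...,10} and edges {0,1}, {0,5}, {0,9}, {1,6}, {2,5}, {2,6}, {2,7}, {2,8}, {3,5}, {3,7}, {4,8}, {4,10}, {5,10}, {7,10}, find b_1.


b_1 = E - V + (number of components).
E = 14, V = 11, components = 1.
b_1 = 14 - 11 + 1 = 4

4


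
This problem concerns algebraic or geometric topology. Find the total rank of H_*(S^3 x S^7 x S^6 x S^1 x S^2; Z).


Total Betti number is multiplicative under products.
Each S^d (d>=1) has total Betti number 2.
There are 5 sphere factors.
Total = 2^5 = 32

32


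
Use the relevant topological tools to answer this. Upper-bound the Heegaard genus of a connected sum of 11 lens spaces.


Heegaard genus satisfies g(A#B) <= g(A) + g(B).
Each lens space has g = 1.
Upper bound: 11 * 1 = 11

11


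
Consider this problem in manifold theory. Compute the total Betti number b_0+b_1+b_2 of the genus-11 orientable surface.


For Sigma_11: b_0 = 1, b_1 = 2g = 22, b_2 = 1.
Total = 1 + 22 + 1 = 24

24


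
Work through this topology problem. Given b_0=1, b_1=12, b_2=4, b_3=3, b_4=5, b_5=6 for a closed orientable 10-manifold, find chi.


By Poincare duality b_k = b_{10-k}, so full Betti numbers: b_0=1, b_1=12, b_2=4, b_3=3, b_4=5, b_5=6, b_6=5, b_7=3, b_8=4, b_9=12, b_10=1.
chi = sum (-1)^k b_k = -16

-16


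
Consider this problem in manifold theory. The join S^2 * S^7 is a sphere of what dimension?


Join of spheres: S^m * S^n = S^{m+n+1}.
dim = 2 + 7 + 1 = 10

10


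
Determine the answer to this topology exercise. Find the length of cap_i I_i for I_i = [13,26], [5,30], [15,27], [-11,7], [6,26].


Intersection = [max(a_i), min(b_i)] = [15, 7].
Since 15 > 7, the intersection is empty.
Length = 0

0


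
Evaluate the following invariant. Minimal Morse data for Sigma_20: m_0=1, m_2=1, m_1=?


A perfect Morse function has m_k = b_k.
For Sigma_20: b_0=1, b_1=2g=40, b_2=1.
Saddles m_1 = 2g = 40

40


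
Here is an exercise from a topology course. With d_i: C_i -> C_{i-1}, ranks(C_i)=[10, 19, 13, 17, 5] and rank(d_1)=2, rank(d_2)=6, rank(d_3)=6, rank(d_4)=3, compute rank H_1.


rank H_k = rank(ker d_k) - rank(im d_{k+1}).
rank(ker d_1) = rank(C_1) - rank(d_1) = 19 - 2 = 17.
rank(im d_{1+1}) = 6.
rank H_1 = 17 - 6 = 11

11


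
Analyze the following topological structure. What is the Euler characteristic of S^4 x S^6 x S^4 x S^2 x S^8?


chi is multiplicative: chi(X x Y) = chi(X) chi(Y).
Each even-dim sphere has chi = 2. There are 5 factors.
chi = 2^5 = 32

32


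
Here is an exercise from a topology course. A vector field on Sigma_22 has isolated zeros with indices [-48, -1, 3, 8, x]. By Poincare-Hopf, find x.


Poincare-Hopf: sum of indices = chi(M).
chi(Sigma_22) = 2 - 2*22 = -42.
Sum of known indices = -38.
x = chi - (sum known) = -42 - (-38) = -4

-4


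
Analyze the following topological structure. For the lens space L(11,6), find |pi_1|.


pi_1(L(p,q)) = Z/pZ for any q coprime to p.
|pi_1(L(11,6))| = 11

11


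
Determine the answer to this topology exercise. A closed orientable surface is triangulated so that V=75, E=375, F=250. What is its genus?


chi = V - E + F = 75 - 375 + 250 = -50
For orientable closed surface: chi = 2 - 2g, so g = (2 - chi)/2.
g = (2 - (-50)) / 2 = 52 / 2 = 26

26


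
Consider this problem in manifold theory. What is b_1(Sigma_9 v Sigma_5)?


For a wedge: H_1(A v B) = H_1(A) + H_1(B).
b_1(Sigma_9) = 18, b_1(Sigma_5) = 10.
b_1 = 18 + 10 = 28

28


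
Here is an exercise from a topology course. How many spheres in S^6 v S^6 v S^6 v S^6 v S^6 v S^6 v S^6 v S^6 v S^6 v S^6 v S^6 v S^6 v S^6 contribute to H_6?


For a wedge of spheres, H_k (k>0) is free on one generator per sphere of dimension k.
Spheres of dimension 6: count = 13.
b_6 = 13

13


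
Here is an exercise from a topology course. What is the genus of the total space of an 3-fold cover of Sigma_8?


For an n-sheeted cover: chi(E) = n * chi(B).
chi(Sigma_8) = 2 - 2*8 = -14.
chi(E) = 3 * (-14) = -42.
genus(E) = (2 - chi(E))/2 = (2 - (-42))/2 = 44/2 = 22

22


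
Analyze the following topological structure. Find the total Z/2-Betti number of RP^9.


H^k(RP^9; Z/2) = Z/2 for each 0 <= k <= 9.
Total dimension = 9 + 1 = 10

10


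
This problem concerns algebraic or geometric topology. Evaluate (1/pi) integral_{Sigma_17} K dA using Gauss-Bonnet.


Gauss-Bonnet: integral K dA = 2*pi*chi(M).
chi(Sigma_17) = 2 - 2*17 = -32.
(integral K dA)/pi = 2*chi = 2*(-32) = -64

-64


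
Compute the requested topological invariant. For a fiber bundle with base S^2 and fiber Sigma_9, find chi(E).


chi(S^2) = 2 (n even), chi(Sigma_9) = 2 - 2*9 = -16.
chi(E) = 2 * (-16) = -32

-32


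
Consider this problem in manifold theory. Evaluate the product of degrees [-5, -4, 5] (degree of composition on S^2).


Degree is multiplicative: deg(composition) = product of degrees.
= (-5) * (-4) * (5) = 100

100


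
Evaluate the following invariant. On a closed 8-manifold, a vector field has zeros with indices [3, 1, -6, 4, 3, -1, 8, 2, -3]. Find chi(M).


Poincare-Hopf: chi(M) = sum of indices of zeros.
chi = (3) + (1) + (-6) + (4) + (3) + (-1) + (8) + (2) + (-3) = 11

11


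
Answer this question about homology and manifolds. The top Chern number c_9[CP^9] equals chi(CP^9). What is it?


For any closed oriented manifold, <e(TM),[M]> = chi(M).
chi(CP^9) = 9+1 = 10

10


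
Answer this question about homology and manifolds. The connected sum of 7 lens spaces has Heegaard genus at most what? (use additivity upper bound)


Heegaard genus satisfies g(A#B) <= g(A) + g(B).
Each lens space has g = 1.
Upper bound: 7 * 1 = 7

7


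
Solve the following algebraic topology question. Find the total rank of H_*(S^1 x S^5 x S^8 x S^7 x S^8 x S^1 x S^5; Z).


Total Betti number is multiplicative under products.
Each S^d (d>=1) has total Betti number 2.
There are 7 sphere factors.
Total = 2^7 = 128

128


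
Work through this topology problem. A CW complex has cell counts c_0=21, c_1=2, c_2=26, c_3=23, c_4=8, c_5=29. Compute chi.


chi = sum_k (-1)^k c_k.
= (-1)^0*21 + (-1)^1*2 + (-1)^2*26 + (-1)^3*23 + (-1)^4*8 + (-1)^5*29
= (21) + (-2) + (26) + (-23) + (8) + (-29)
= 1

1


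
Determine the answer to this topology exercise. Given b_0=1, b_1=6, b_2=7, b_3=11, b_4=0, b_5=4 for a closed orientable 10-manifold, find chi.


By Poincare duality b_k = b_{10-k}, so full Betti numbers: b_0=1, b_1=6, b_2=7, b_3=11, b_4=0, b_5=4, b_6=0, b_7=11, b_8=7, b_9=6, b_10=1.
chi = sum (-1)^k b_k = -22

-22


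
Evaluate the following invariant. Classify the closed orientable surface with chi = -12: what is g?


chi = 2 - 2g for closed orientable surfaces.
-12 = 2 - 2g
2g = 2 - (-12) = 14
g = 7

7


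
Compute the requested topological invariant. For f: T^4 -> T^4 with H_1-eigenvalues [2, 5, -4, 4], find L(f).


For a torus self-map: L(f) = det(I - A) where A acts on H_1.
L(f) = (1-2) * (1-5) * (1--4) * (1-4) = -1 * -4 * 5 * -3 = -60

-60


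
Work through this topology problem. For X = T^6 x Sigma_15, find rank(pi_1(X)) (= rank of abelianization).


pi_1(A x B) = pi_1(A) x pi_1(B); rank of abelianization = b_1.
b_1(T^6) = 6, b_1(Sigma_15) = 2*15 = 30.
b_1(product) = 6 + 30 = 36

36


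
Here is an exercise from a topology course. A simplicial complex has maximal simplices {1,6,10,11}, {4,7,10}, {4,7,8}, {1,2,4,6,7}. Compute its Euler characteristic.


Enumerate all faces; f-vector: f_0=8, f_1=19, f_2=16, f_3=6, f_4=1.
chi = sum (-1)^k f_k = 0

0


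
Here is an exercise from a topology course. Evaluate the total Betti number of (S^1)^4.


b_k(T^4) = C(4,k), so the sum over k is sum_k C(4,k) = 2^4.
Total = 2^4 = 16

16


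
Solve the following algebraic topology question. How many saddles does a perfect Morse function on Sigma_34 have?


A perfect Morse function has m_k = b_k.
For Sigma_34: b_0=1, b_1=2g=68, b_2=1.
Saddles m_1 = 2g = 68

68


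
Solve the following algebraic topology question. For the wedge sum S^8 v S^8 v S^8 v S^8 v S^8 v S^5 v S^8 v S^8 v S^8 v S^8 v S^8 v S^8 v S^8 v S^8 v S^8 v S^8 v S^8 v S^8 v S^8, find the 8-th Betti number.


For a wedge of spheres, H_k (k>0) is free on one generator per sphere of dimension k.
Spheres of dimension 8: count = 18.
b_8 = 18

18


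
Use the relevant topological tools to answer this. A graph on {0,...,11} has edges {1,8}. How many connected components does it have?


Run DFS/union-find over 12 vertices.
V = 12, E = 1.
Number of components = 11

11


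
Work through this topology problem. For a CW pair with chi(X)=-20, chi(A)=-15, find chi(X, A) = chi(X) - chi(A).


Relative Euler characteristic: chi(X, A) = chi(X) - chi(A).
= -20 - (-15) = -5

-5


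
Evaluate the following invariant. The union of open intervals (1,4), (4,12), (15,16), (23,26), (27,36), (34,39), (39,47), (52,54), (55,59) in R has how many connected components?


Sort and merge overlapping open intervals.
Merged: (1,4), (4,12), (15,16), (23,26), (27,39), (39,47), (52,54), (55,59).
Number of components = 8

8


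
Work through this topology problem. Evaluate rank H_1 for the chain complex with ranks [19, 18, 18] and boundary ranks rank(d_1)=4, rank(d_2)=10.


rank H_k = rank(ker d_k) - rank(im d_{k+1}).
rank(ker d_1) = rank(C_1) - rank(d_1) = 18 - 4 = 14.
rank(im d_{1+1}) = 10.
rank H_1 = 14 - 10 = 4

4


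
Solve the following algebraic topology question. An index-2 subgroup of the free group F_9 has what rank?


Nielsen-Schreier: an index-n subgroup of F_r is free of rank 1 + n(r-1).
Equivalently: chi(cover) = n*chi(base); chi(vee_r S^1) = 1 - 9 = -8.
chi(E) = 2*(-8) = -16; rank = 1 - chi(E) = 1 - (-16) = 17.
rank = 1 + 2*(9-1) = 1 + 16 = 17

17


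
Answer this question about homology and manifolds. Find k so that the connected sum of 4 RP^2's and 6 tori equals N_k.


Since a >= 1, the sum is non-orientable; each T^2 can be replaced by RP^2 # RP^2 (since T^2#RP^2 = 3RP^2).
Total crosscaps k = 4 + 2*6 = 16.
Check via chi: chi = 4*1 + 6*0 - (4+6-1)*2 = -14 = 2 - k = -14. Consistent.

16


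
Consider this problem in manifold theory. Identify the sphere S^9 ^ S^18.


S^m ^ S^n = S^{m+n}.
k = 9 + 18 = 27

27


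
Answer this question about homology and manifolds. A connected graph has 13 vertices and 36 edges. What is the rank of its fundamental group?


For a connected graph: rank(pi_1) = b_1 = E - V + 1 = 1 - chi.
chi = V - E = 13 - 36 = -23.
rank = 1 - (-23) = 36 - 13 + 1 = 24

24


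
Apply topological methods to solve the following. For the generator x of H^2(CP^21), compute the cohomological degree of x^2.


|x| = 2 in H^*(CP^n).
|x^2| = 2 * |x| = 2 * 2 = 4

4


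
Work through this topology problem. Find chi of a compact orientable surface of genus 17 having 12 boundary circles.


For a compact orientable surface with genus g and b boundary components: chi = 2 - 2g - b.
chi = 2 - 2*17 - 12 = 2 - 34 - 12 = -44

-44


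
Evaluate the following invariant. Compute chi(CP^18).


CP^18 has one cell in each even dimension 0, 2, ..., 2*18 (18+1 cells total).
All cells are even-dimensional, so chi = number of cells.
chi = 18 + 1 = 19

19


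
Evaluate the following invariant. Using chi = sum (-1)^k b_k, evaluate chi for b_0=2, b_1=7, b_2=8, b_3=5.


chi = sum_k (-1)^k b_k.
= (2) + (-7) + (8) + (-5)
= -2

-2


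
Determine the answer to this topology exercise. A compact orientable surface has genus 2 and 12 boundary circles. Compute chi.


For a compact orientable surface with genus g and b boundary components: chi = 2 - 2g - b.
chi = 2 - 2*2 - 12 = 2 - 4 - 12 = -14

-14


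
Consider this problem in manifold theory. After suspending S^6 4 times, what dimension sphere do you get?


Each suspension raises dimension by 1: Sigma S^n = S^{n+1}.
Sigma^4 S^6 = S^{6+4} = S^10

10


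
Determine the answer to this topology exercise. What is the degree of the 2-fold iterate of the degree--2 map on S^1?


deg(f) = -2. Degree is multiplicative: deg(f^2) = (deg f)^2.
deg(f^2) = (-2)^2 = 4

4


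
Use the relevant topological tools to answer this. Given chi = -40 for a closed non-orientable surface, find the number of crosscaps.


chi = 2 - k for closed non-orientable surfaces with k crosscaps.
-40 = 2 - k
k = 2 - (-40) = 42

42


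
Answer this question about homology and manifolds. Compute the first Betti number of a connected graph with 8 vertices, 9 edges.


For a connected graph: rank(pi_1) = b_1 = E - V + 1 = 1 - chi.
chi = V - E = 8 - 9 = -1.
rank = 1 - (-1) = 9 - 8 + 1 = 2

2


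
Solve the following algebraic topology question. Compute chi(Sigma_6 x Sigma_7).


chi(Sigma_6) = 2 - 2*6 = -10
chi(Sigma_7) = 2 - 2*7 = -12
chi(product) = (-10) * (-12) = 120

120


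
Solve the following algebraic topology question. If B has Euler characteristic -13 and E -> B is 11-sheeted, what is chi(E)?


For a finite covering: chi(E) = (number of sheets) * chi(B).
chi(E) = 11 * (-13) = -143

-143


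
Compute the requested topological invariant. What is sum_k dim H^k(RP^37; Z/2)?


H^k(RP^37; Z/2) = Z/2 for each 0 <= k <= 37.
Total dimension = 37 + 1 = 38

38


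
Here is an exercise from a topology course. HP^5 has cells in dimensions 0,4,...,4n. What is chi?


HP^5 has one cell in each dimension 0, 4, ..., 4*5 (5+1 cells, all even-dim).
chi = 5 + 1 = 6

6


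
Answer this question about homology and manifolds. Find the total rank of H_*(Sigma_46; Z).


For Sigma_46: b_0 = 1, b_1 = 2g = 92, b_2 = 1.
Total = 1 + 92 + 1 = 94

94


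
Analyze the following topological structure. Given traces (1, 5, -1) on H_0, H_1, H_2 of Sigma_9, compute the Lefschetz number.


L(f) = tr(f_0*) - tr(f_1*) + tr(f_2*).
= 1 - (5) + (-1)
= -5

-5


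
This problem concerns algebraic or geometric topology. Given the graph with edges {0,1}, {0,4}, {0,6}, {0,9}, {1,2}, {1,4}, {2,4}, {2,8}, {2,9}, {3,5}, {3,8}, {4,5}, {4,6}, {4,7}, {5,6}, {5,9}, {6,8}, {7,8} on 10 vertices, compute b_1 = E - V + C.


b_1 = E - V + (number of components).
E = 18, V = 10, components = 1.
b_1 = 18 - 10 + 1 = 9

9


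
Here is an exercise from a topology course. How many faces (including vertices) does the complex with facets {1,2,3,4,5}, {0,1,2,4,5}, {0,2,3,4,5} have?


Each maximal simplex on m vertices has 2^m - 1 nonempty faces.
Take the union (dedupe shared faces).
Total distinct faces = 55

55


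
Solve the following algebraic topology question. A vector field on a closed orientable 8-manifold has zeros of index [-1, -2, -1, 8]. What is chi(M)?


Poincare-Hopf: chi(M) = sum of indices of zeros.
chi = (-1) + (-2) + (-1) + (8) = 4

4


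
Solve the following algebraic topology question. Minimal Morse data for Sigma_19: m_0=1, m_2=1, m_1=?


A perfect Morse function has m_k = b_k.
For Sigma_19: b_0=1, b_1=2g=38, b_2=1.
Saddles m_1 = 2g = 38

38


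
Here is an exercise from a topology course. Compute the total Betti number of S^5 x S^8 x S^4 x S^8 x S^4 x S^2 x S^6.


Total Betti number is multiplicative under products.
Each S^d (d>=1) has total Betti number 2.
There are 7 sphere factors.
Total = 2^7 = 128

128


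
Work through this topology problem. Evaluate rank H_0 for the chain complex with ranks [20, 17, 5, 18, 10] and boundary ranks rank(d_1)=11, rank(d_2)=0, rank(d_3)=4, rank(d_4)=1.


rank H_k = rank(ker d_k) - rank(im d_{k+1}).
rank(ker d_0) = rank(C_0) - rank(d_0) = 20 - 0 = 20.
rank(im d_{0+1}) = 11.
rank H_0 = 20 - 11 = 9

9


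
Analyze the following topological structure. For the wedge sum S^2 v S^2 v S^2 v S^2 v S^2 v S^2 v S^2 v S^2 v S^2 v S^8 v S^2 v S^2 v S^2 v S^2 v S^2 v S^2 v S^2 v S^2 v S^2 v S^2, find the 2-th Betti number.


For a wedge of spheres, H_k (k>0) is free on one generator per sphere of dimension k.
Spheres of dimension 2: count = 19.
b_2 = 19

19


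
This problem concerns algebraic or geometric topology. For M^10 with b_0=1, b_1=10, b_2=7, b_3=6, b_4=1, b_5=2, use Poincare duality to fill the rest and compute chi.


By Poincare duality b_k = b_{10-k}, so full Betti numbers: b_0=1, b_1=10, b_2=7, b_3=6, b_4=1, b_5=2, b_6=1, b_7=6, b_8=7, b_9=10, b_10=1.
chi = sum (-1)^k b_k = -16

-16


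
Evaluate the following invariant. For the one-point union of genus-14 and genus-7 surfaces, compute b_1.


For a wedge: H_1(A v B) = H_1(A) + H_1(B).
b_1(Sigma_14) = 28, b_1(Sigma_7) = 14.
b_1 = 28 + 14 = 42

42


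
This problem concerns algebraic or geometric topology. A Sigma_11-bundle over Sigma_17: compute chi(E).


For a fiber bundle F -> E -> B (with CW structure): chi(E) = chi(B) * chi(F).
chi(Sigma_17) = -32, chi(Sigma_11) = -20.
chi(E) = (-32) * (-20) = 640

640


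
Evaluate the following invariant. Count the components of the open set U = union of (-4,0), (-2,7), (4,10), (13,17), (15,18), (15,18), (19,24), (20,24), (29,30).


Sort and merge overlapping open intervals.
Merged: (-4,10), (13,18), (19,24), (29,30).
Number of components = 4

4


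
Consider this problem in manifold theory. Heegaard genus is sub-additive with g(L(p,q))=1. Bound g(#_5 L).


Heegaard genus satisfies g(A#B) <= g(A) + g(B).
Each lens space has g = 1.
Upper bound: 5 * 1 = 5

5


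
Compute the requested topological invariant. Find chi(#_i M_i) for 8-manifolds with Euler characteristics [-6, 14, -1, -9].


For n-manifolds: chi(A#B) = chi(A) + chi(B) - chi(S^8).
chi(S^8) = 1 + (-1)^8 = 2.
chi(#) = (sum chi_i) - (4-1)*chi(S^8) = -2 - 3*2 = -8

-8


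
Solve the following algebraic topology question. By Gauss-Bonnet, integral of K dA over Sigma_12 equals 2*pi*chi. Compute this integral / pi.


Gauss-Bonnet: integral K dA = 2*pi*chi(M).
chi(Sigma_12) = 2 - 2*12 = -22.
(integral K dA)/pi = 2*chi = 2*(-22) = -44

-44


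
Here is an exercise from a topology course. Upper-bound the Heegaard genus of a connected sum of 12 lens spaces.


Heegaard genus satisfies g(A#B) <= g(A) + g(B).
Each lens space has g = 1.
Upper bound: 12 * 1 = 12

12


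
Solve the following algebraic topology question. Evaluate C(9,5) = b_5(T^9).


By the Kunneth formula, b_k(T^n) = C(n,k).
b_5(T^9) = C(9,5).
C(9,5) = 9!/(5!*4!) = 126

126


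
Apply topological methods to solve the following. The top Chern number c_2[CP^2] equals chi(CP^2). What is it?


For any closed oriented manifold, <e(TM),[M]> = chi(M).
chi(CP^2) = 2+1 = 3

3


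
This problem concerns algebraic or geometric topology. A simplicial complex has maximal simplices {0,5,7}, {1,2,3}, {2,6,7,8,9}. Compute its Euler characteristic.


Enumerate all faces; f-vector: f_0=9, f_1=16, f_2=12, f_3=5, f_4=1.
chi = sum (-1)^k f_k = 1

1


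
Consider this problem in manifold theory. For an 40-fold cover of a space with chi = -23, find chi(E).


For a finite covering: chi(E) = (number of sheets) * chi(B).
chi(E) = 40 * (-23) = -920

-920


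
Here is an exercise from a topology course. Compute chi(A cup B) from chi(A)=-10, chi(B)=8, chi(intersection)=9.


chi(A cup B) = chi(A) + chi(B) - chi(A cap B)
= -10 + (8) - (9)
= -11

-11


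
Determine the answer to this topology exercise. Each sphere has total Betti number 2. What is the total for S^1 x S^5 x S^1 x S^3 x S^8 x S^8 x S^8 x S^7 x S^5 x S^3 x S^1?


Total Betti number is multiplicative under products.
Each S^d (d>=1) has total Betti number 2.
There are 11 sphere factors.
Total = 2^11 = 2048

2048


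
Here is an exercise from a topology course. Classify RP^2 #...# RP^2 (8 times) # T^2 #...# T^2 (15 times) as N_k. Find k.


Since a >= 1, the sum is non-orientable; each T^2 can be replaced by RP^2 # RP^2 (since T^2#RP^2 = 3RP^2).
Total crosscaps k = 8 + 2*15 = 38.
Check via chi: chi = 8*1 + 15*0 - (8+15-1)*2 = -36 = 2 - k = -36. Consistent.

38


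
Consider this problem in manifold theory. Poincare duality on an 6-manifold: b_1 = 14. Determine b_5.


Poincare duality for closed orientable n-manifolds: b_k = b_{n-k}.
Here n = 6, so b_5 = b_1 = 14

14


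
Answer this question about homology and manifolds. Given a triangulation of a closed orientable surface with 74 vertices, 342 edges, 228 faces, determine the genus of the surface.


chi = V - E + F = 74 - 342 + 228 = -40
For orientable closed surface: chi = 2 - 2g, so g = (2 - chi)/2.
g = (2 - (-40)) / 2 = 42 / 2 = 21

21


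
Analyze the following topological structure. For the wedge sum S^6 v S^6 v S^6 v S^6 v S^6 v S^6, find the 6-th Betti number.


For a wedge of spheres, H_k (k>0) is free on one generator per sphere of dimension k.
Spheres of dimension 6: count = 6.
b_6 = 6

6


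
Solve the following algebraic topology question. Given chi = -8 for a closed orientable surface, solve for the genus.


chi = 2 - 2g for closed orientable surfaces.
-8 = 2 - 2g
2g = 2 - (-8) = 10
g = 5

5


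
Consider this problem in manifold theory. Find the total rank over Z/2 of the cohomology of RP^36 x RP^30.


dim H^*(RP^n; Z/2) = n+1 (one Z/2 in each degree 0..n).
Total Betti number is multiplicative.
Total = (36+1) * (30+1) = 37 * 31 = 1147

1147


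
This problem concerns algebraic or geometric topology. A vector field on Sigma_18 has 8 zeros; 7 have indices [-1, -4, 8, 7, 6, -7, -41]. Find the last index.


Poincare-Hopf: sum of indices = chi(M).
chi(Sigma_18) = 2 - 2*18 = -34.
Sum of known indices = -32.
x = chi - (sum known) = -34 - (-32) = -2

-2


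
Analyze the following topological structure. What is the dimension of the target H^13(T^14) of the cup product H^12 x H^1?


Cup product: H^p x H^q -> H^{p+q}; here p+q = 12+1 = 13.
rank H^k(T^n) = C(n,k).
C(14,13) = 14

14


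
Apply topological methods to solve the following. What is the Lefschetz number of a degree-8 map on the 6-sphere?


On S^6: L(f) = tr(f_0*) + (-1)^6 tr(f_6*) = 1 + (-1)^6 * deg(f).
L(f) = 1 + (-1)^6 * 8 = 1 + 8 = 9

9


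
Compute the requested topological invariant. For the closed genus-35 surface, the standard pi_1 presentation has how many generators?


Standard presentation: pi_1(Sigma_g) = <a_1,b_1,...,a_g,b_g | [a_1,b_1]...[a_g,b_g] = 1>.
Number of generators = 2g = 2*35 = 70

70


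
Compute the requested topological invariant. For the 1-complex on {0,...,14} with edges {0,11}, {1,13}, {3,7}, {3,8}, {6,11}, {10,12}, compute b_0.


Run DFS/union-find over 15 vertices.
V = 15, E = 6.
Number of components = 9

9


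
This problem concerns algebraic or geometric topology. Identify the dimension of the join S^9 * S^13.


Join of spheres: S^m * S^n = S^{m+n+1}.
dim = 9 + 13 + 1 = 23

23


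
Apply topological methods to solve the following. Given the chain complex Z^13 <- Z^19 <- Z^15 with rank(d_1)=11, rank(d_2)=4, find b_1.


rank H_k = rank(ker d_k) - rank(im d_{k+1}).
rank(ker d_1) = rank(C_1) - rank(d_1) = 19 - 11 = 8.
rank(im d_{1+1}) = 4.
rank H_1 = 8 - 4 = 4

4


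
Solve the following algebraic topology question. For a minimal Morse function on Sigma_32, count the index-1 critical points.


A perfect Morse function has m_k = b_k.
For Sigma_32: b_0=1, b_1=2g=64, b_2=1.
Saddles m_1 = 2g = 64

64


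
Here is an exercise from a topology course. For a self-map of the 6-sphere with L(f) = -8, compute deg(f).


L(f) = 1 + (-1)^6 deg(f) on S^6.
-8 = 1 + (-1)^6 * deg(f)
(-1)^6 * deg(f) = -9
deg(f) = -9

-9


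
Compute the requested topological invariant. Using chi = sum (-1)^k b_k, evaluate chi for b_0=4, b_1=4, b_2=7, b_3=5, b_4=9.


chi = sum_k (-1)^k b_k.
= (4) + (-4) + (7) + (-5) + (9)
= 11

11


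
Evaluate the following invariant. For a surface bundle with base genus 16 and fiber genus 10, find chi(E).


For a fiber bundle F -> E -> B (with CW structure): chi(E) = chi(B) * chi(F).
chi(Sigma_16) = -30, chi(Sigma_10) = -18.
chi(E) = (-30) * (-18) = 540

540


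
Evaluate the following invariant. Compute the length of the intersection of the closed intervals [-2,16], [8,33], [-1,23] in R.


Intersection = [max(a_i), min(b_i)] = [8, 16].
Length = 16 - 8 = 8

8


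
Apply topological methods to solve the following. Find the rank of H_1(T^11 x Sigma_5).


pi_1(A x B) = pi_1(A) x pi_1(B); rank of abelianization = b_1.
b_1(T^11) = 11, b_1(Sigma_5) = 2*5 = 10.
b_1(product) = 11 + 10 = 21

21


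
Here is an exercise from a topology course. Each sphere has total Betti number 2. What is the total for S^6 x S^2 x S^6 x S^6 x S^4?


Total Betti number is multiplicative under products.
Each S^d (d>=1) has total Betti number 2.
There are 5 sphere factors.
Total = 2^5 = 32

32


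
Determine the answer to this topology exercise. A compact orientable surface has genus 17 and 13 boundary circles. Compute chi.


For a compact orientable surface with genus g and b boundary components: chi = 2 - 2g - b.
chi = 2 - 2*17 - 13 = 2 - 34 - 13 = -45

-45


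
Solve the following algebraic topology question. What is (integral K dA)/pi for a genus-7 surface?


Gauss-Bonnet: integral K dA = 2*pi*chi(M).
chi(Sigma_7) = 2 - 2*7 = -12.
(integral K dA)/pi = 2*chi = 2*(-12) = -24

-24


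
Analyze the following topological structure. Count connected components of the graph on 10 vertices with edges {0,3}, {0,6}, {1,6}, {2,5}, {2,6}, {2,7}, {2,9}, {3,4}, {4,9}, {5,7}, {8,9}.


Run DFS/union-find over 10 vertices.
V = 10, E = 11.
Number of components = 1

1


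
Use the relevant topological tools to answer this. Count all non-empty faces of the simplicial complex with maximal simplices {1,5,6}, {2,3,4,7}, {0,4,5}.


Each maximal simplex on m vertices has 2^m - 1 nonempty faces.
Take the union (dedupe shared faces).
Total distinct faces = 27

27


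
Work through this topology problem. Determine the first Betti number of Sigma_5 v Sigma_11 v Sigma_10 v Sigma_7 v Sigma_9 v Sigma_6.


For a wedge X v Y: reduced H_k(X v Y) = H_k(X) + H_k(Y).
Each Sigma_g contributes b_1 = 2g.
b_1 = 10 + 22 + 20 + 14 + 18 + 12 = 96

96


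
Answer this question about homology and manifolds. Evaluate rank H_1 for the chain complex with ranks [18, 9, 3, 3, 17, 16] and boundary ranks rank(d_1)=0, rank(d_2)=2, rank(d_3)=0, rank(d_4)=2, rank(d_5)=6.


rank H_k = rank(ker d_k) - rank(im d_{k+1}).
rank(ker d_1) = rank(C_1) - rank(d_1) = 9 - 0 = 9.
rank(im d_{1+1}) = 2.
rank H_1 = 9 - 2 = 7

7


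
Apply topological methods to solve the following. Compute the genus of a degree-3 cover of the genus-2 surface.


For an n-sheeted cover: chi(E) = n * chi(B).
chi(Sigma_2) = 2 - 2*2 = -2.
chi(E) = 3 * (-2) = -6.
genus(E) = (2 - chi(E))/2 = (2 - (-6))/2 = 8/2 = 4

4


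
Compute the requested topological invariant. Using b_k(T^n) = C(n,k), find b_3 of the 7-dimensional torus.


By the Kunneth formula, b_k(T^n) = C(n,k).
b_3(T^7) = C(7,3).
C(7,3) = 7!/(3!*4!) = 35

35


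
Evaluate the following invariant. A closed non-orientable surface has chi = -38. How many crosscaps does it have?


chi = 2 - k for closed non-orientable surfaces with k crosscaps.
-38 = 2 - k
k = 2 - (-38) = 40

40


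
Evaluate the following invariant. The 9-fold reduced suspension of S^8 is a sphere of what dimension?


Each suspension raises dimension by 1: Sigma S^n = S^{n+1}.
Sigma^9 S^8 = S^{8+9} = S^17

17


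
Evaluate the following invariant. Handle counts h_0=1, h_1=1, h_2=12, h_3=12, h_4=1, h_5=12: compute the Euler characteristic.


Handles of index k contribute (-1)^k to chi (same as CW cells).
chi = (1) + (-1) + (12) + (-12) + (1) + (-12) = -11

-11


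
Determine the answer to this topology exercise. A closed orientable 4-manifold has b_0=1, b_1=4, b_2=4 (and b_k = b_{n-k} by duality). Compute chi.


By Poincare duality b_k = b_{4-k}, so full Betti numbers: b_0=1, b_1=4, b_2=4, b_3=4, b_4=1.
chi = sum (-1)^k b_k = -2

-2


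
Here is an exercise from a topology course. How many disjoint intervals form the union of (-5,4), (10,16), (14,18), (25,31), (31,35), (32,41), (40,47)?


Sort and merge overlapping open intervals.
Merged: (-5,4), (10,18), (25,31), (31,47).
Number of components = 4

4


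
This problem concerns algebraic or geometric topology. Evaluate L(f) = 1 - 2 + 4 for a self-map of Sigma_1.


L(f) = tr(f_0*) - tr(f_1*) + tr(f_2*).
= 1 - (2) + (4)
= 3

3


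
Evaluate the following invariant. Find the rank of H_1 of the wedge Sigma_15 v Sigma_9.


For a wedge: H_1(A v B) = H_1(A) + H_1(B).
b_1(Sigma_15) = 30, b_1(Sigma_9) = 18.
b_1 = 30 + 18 = 48

48


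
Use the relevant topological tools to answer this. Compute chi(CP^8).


CP^8 has one cell in each even dimension 0, 2, ..., 2*8 (8+1 cells total).
All cells are even-dimensional, so chi = number of cells.
chi = 8 + 1 = 9

9


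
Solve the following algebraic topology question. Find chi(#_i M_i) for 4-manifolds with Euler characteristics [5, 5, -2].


For n-manifolds: chi(A#B) = chi(A) + chi(B) - chi(S^4).
chi(S^4) = 1 + (-1)^4 = 2.
chi(#) = (sum chi_i) - (3-1)*chi(S^4) = 8 - 2*2 = 4

4


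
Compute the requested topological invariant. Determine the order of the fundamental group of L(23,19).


pi_1(L(p,q)) = Z/pZ for any q coprime to p.
|pi_1(L(23,19))| = 23

23


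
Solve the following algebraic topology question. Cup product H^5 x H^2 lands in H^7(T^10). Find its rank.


Cup product: H^p x H^q -> H^{p+q}; here p+q = 5+2 = 7.
rank H^k(T^n) = C(n,k).
C(10,7) = 120

120


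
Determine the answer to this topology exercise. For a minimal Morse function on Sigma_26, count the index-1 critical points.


A perfect Morse function has m_k = b_k.
For Sigma_26: b_0=1, b_1=2g=52, b_2=1.
Saddles m_1 = 2g = 52

52


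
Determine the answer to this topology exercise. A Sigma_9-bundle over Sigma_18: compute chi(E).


For a fiber bundle F -> E -> B (with CW structure): chi(E) = chi(B) * chi(F).
chi(Sigma_18) = -34, chi(Sigma_9) = -16.
chi(E) = (-34) * (-16) = 544

544


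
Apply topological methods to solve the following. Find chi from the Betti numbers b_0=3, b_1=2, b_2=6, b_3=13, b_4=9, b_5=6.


chi = sum_k (-1)^k b_k.
= (3) + (-2) + (6) + (-13) + (9) + (-6)
= -3

-3


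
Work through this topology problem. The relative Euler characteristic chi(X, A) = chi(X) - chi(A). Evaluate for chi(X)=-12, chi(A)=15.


Relative Euler characteristic: chi(X, A) = chi(X) - chi(A).
= -12 - (15) = -27

-27


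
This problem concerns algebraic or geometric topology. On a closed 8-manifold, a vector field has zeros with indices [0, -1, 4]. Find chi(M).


Poincare-Hopf: chi(M) = sum of indices of zeros.
chi = (0) + (-1) + (4) = 3

3


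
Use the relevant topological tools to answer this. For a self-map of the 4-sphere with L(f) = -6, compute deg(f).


L(f) = 1 + (-1)^4 deg(f) on S^4.
-6 = 1 + (-1)^4 * deg(f)
(-1)^4 * deg(f) = -7
deg(f) = -7

-7


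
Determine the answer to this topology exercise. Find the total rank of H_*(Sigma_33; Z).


For Sigma_33: b_0 = 1, b_1 = 2g = 66, b_2 = 1.
Total = 1 + 66 + 1 = 68

68


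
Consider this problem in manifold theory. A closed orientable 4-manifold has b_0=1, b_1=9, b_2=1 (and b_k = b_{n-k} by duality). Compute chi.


By Poincare duality b_k = b_{4-k}, so full Betti numbers: b_0=1, b_1=9, b_2=1, b_3=9, b_4=1.
chi = sum (-1)^k b_k = -15

-15


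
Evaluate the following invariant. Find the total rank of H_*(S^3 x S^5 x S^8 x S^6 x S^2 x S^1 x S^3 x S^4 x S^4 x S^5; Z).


Total Betti number is multiplicative under products.
Each S^d (d>=1) has total Betti number 2.
There are 10 sphere factors.
Total = 2^10 = 1024

1024


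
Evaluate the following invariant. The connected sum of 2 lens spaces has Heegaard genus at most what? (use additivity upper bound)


Heegaard genus satisfies g(A#B) <= g(A) + g(B).
Each lens space has g = 1.
Upper bound: 2 * 1 = 2

2


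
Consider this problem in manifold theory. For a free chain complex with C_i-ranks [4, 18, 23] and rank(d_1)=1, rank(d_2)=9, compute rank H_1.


rank H_k = rank(ker d_k) - rank(im d_{k+1}).
rank(ker d_1) = rank(C_1) - rank(d_1) = 18 - 1 = 17.
rank(im d_{1+1}) = 9.
rank H_1 = 17 - 9 = 8

8


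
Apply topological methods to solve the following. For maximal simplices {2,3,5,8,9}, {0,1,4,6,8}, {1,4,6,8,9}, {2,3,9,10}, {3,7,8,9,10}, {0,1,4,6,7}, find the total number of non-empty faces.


Each maximal simplex on m vertices has 2^m - 1 nonempty faces.
Take the union (dedupe shared faces).
Total distinct faces = 118

118


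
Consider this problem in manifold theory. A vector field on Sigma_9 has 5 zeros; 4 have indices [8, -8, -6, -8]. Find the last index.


Poincare-Hopf: sum of indices = chi(M).
chi(Sigma_9) = 2 - 2*9 = -16.
Sum of known indices = -14.
x = chi - (sum known) = -16 - (-14) = -2

-2


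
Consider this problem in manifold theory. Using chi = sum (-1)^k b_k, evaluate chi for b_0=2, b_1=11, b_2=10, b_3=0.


chi = sum_k (-1)^k b_k.
= (2) + (-11) + (10) + (0)
= 1

1


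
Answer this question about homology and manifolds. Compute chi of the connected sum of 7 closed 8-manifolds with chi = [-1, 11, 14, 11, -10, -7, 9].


For n-manifolds: chi(A#B) = chi(A) + chi(B) - chi(S^8).
chi(S^8) = 1 + (-1)^8 = 2.
chi(#) = (sum chi_i) - (7-1)*chi(S^8) = 27 - 6*2 = 15

15


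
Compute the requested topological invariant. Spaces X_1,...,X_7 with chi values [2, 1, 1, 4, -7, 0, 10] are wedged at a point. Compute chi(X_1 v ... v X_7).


chi(A v B) = chi(A) + chi(B) - 1 (one point identified).
For 7 spaces: chi = (sum chi_i) - (7 - 1).
sum = 11; chi = 11 - 6 = 5

5


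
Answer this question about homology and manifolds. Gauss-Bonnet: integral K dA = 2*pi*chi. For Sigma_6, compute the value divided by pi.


Gauss-Bonnet: integral K dA = 2*pi*chi(M).
chi(Sigma_6) = 2 - 2*6 = -10.
(integral K dA)/pi = 2*chi = 2*(-10) = -20

-20


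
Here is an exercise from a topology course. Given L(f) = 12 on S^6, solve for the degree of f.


L(f) = 1 + (-1)^6 deg(f) on S^6.
12 = 1 + (-1)^6 * deg(f)
(-1)^6 * deg(f) = 11
deg(f) = 11

11


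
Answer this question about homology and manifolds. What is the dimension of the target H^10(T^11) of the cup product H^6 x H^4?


Cup product: H^p x H^q -> H^{p+q}; here p+q = 6+4 = 10.
rank H^k(T^n) = C(n,k).
C(11,10) = 11

11


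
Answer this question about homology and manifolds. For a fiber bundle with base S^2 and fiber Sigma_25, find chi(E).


chi(S^2) = 2 (n even), chi(Sigma_25) = 2 - 2*25 = -48.
chi(E) = 2 * (-48) = -96

-96


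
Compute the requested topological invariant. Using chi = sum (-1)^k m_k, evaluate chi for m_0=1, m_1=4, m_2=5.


Morse theory: chi(M) = sum_k (-1)^k m_k where m_k = #(index-k critical points).
= (1) + (-4) + (5) = 2

2


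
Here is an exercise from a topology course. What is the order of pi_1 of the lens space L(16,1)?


pi_1(L(p,q)) = Z/pZ for any q coprime to p.
|pi_1(L(16,1))| = 16

16


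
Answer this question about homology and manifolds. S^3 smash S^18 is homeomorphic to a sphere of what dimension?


S^m ^ S^n = S^{m+n}.
k = 3 + 18 = 21

21


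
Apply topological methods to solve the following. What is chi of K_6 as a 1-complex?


K_6: V = 6, E = C(6,2) = 15.
chi = V - E = 6 - 15 = -9

-9


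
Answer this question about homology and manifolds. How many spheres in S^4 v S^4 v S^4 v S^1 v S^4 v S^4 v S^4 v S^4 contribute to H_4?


For a wedge of spheres, H_k (k>0) is free on one generator per sphere of dimension k.
Spheres of dimension 4: count = 7.
b_4 = 7

7


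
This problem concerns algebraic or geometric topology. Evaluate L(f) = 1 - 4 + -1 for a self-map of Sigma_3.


L(f) = tr(f_0*) - tr(f_1*) + tr(f_2*).
= 1 - (4) + (-1)
= -4

-4


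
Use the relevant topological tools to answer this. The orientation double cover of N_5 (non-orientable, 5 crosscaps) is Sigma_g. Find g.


chi(N_5) = 2 - 5 = -3.
Double cover: chi(Sigma_g) = 2 * chi(N_5) = 2*(-3) = -6.
2 - 2g = -6, so g = (2 - (-6))/2 = 8/2 = 4

4


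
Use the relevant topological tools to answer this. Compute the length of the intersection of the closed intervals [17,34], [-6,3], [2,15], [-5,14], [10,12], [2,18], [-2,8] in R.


Intersection = [max(a_i), min(b_i)] = [17, 3].
Since 17 > 3, the intersection is empty.
Length = 0

0


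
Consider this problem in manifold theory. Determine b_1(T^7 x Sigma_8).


pi_1(A x B) = pi_1(A) x pi_1(B); rank of abelianization = b_1.
b_1(T^7) = 7, b_1(Sigma_8) = 2*8 = 16.
b_1(product) = 7 + 16 = 23

23


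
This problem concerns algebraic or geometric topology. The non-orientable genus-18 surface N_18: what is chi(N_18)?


For a non-orientable closed surface with k crosscaps: chi = 2 - k.
Here k = 18.
chi = 2 - 18 = -16

-16


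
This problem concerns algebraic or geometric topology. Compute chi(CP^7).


CP^7 has one cell in each even dimension 0, 2, ..., 2*7 (7+1 cells total).
All cells are even-dimensional, so chi = number of cells.
chi = 7 + 1 = 8

8


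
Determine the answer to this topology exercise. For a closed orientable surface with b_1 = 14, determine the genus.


For a closed orientable surface: b_1 = 2g.
14 = 2g
g = 14 / 2 = 7

7


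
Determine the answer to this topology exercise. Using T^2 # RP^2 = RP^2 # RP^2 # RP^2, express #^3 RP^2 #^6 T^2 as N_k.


Since a >= 1, the sum is non-orientable; each T^2 can be replaced by RP^2 # RP^2 (since T^2#RP^2 = 3RP^2).
Total crosscaps k = 3 + 2*6 = 15.
Check via chi: chi = 3*1 + 6*0 - (3+6-1)*2 = -13 = 2 - k = -13. Consistent.

15


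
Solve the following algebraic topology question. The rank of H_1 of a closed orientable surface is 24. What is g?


For a closed orientable surface: b_1 = 2g.
24 = 2g
g = 24 / 2 = 12

12


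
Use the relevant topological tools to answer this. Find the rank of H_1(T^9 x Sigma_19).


pi_1(A x B) = pi_1(A) x pi_1(B); rank of abelianization = b_1.
b_1(T^9) = 9, b_1(Sigma_19) = 2*19 = 38.
b_1(product) = 9 + 38 = 47

47


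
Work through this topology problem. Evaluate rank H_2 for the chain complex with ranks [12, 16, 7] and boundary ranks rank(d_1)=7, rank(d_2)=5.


rank H_k = rank(ker d_k) - rank(im d_{k+1}).
rank(ker d_2) = rank(C_2) - rank(d_2) = 7 - 5 = 2.
rank(im d_{2+1}) = 0.
rank H_2 = 2 - 0 = 2

2


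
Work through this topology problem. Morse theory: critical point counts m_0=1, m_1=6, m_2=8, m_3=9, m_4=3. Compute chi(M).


Morse theory: chi(M) = sum_k (-1)^k m_k where m_k = #(index-k critical points).
= (1) + (-6) + (8) + (-9) + (3) = -3

-3


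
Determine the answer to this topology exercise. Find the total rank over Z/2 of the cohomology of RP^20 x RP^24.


dim H^*(RP^n; Z/2) = n+1 (one Z/2 in each degree 0..n).
Total Betti number is multiplicative.
Total = (20+1) * (24+1) = 21 * 25 = 525

525


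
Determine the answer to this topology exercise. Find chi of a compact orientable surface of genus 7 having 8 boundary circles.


For a compact orientable surface with genus g and b boundary components: chi = 2 - 2g - b.
chi = 2 - 2*7 - 8 = 2 - 14 - 8 = -20

-20


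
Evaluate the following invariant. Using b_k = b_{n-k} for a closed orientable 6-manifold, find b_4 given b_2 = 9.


Poincare duality for closed orientable n-manifolds: b_k = b_{n-k}.
Here n = 6, so b_4 = b_2 = 9

9


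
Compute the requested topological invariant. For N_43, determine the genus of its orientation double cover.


chi(N_43) = 2 - 43 = -41.
Double cover: chi(Sigma_g) = 2 * chi(N_43) = 2*(-41) = -82.
2 - 2g = -82, so g = (2 - (-82))/2 = 84/2 = 42

42
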